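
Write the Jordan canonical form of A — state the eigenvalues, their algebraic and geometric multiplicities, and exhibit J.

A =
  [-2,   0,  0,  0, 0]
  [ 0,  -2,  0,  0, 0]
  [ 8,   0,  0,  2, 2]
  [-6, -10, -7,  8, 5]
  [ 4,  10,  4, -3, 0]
J_1(-2) ⊕ J_1(-2) ⊕ J_1(2) ⊕ J_2(3)

The characteristic polynomial is
  det(x·I − A) = x^5 - 4*x^4 - 7*x^3 + 34*x^2 + 12*x - 72 = (x - 3)^2*(x - 2)*(x + 2)^2

Eigenvalues and multiplicities (the geometric multiplicity of λ is n − rank(A − λI), which equals the number of Jordan blocks for λ):
  λ = -2: algebraic multiplicity = 2, geometric multiplicity = 2
  λ = 2: algebraic multiplicity = 1, geometric multiplicity = 1
  λ = 3: algebraic multiplicity = 2, geometric multiplicity = 1

Determining the block sizes for each eigenvalue:
  λ = -2: gm = am = 2, so every block has size 1 → block sizes [1, 1]
  λ = 2: one block (gm = 1), so the single block has size am = 1 → block sizes [1]
  λ = 3: one block (gm = 1), so the single block has size am = 2 → block sizes [2]

Assembling the blocks gives a Jordan form
J =
  [-2,  0, 0, 0, 0]
  [ 0, -2, 0, 0, 0]
  [ 0,  0, 2, 0, 0]
  [ 0,  0, 0, 3, 1]
  [ 0,  0, 0, 0, 3]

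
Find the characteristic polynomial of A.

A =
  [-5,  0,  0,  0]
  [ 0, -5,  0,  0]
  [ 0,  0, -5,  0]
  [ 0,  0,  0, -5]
x^4 + 20*x^3 + 150*x^2 + 500*x + 625

Expanding det(x·I − A) (e.g. by cofactor expansion or by noting that A is similar to its Jordan form J, which has the same characteristic polynomial as A) gives
  χ_A(x) = x^4 + 20*x^3 + 150*x^2 + 500*x + 625
which factors as (x + 5)^4. The eigenvalues (with algebraic multiplicities) are λ = -5 with multiplicity 4.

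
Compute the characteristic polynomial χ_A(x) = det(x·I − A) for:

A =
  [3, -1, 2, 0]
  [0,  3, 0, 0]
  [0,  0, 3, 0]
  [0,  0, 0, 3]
x^4 - 12*x^3 + 54*x^2 - 108*x + 81

Expanding det(x·I − A) (e.g. by cofactor expansion or by noting that A is similar to its Jordan form J, which has the same characteristic polynomial as A) gives
  χ_A(x) = x^4 - 12*x^3 + 54*x^2 - 108*x + 81
which factors as (x - 3)^4. The eigenvalues (with algebraic multiplicities) are λ = 3 with multiplicity 4.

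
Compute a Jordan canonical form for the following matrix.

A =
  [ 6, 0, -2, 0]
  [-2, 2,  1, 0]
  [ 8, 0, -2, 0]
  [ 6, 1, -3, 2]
J_3(2) ⊕ J_1(2)

The characteristic polynomial is
  det(x·I − A) = x^4 - 8*x^3 + 24*x^2 - 32*x + 16 = (x - 2)^4

Eigenvalues and multiplicities (the geometric multiplicity of λ is n − rank(A − λI), which equals the number of Jordan blocks for λ):
  λ = 2: algebraic multiplicity = 4, geometric multiplicity = 2

Determining the block sizes for each eigenvalue:
  λ = 2: with am = 4 and gm = 2, the partition is not yet determined (e.g. several partitions of 4 into 2 parts exist). Let N = A − (2)·I. Computing rank(N^1) = 2, rank(N^2) = 1, rank(N^3) = 0; the number of blocks of size ≥ j is rank(N^{j−1}) − rank(N^j), giving [2, 1, 1]. So we have 1 block(s) of size 3, 1 block(s) of size 1 → block sizes [3, 1]

Assembling the blocks gives a Jordan form
J =
  [2, 1, 0, 0]
  [0, 2, 1, 0]
  [0, 0, 2, 0]
  [0, 0, 0, 2]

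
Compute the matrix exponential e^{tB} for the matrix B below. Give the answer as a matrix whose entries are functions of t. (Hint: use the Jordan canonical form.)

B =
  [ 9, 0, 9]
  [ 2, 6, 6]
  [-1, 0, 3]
e^{tB} =
  [3*t*exp(6*t) + exp(6*t), 0, 9*t*exp(6*t)]
  [2*t*exp(6*t), exp(6*t), 6*t*exp(6*t)]
  [-t*exp(6*t), 0, -3*t*exp(6*t) + exp(6*t)]

Strategy: write B = P · J · P⁻¹ where J is a Jordan canonical form, so e^{tB} = P · e^{tJ} · P⁻¹, and e^{tJ} can be computed block-by-block.

B has Jordan form
J =
  [6, 1, 0]
  [0, 6, 0]
  [0, 0, 6]
(up to reordering of blocks).

Per-block formulas:
  For a 1×1 block at λ = 6: exp(t · [6]) = [e^(6t)].
  For a 2×2 Jordan block J_2(6): exp(t · J_2(6)) = e^(6t)·(I + t·N), where N is the 2×2 nilpotent shift.

After assembling e^{tJ} and conjugating by P, we get:

e^{tB} =
  [3*t*exp(6*t) + exp(6*t), 0, 9*t*exp(6*t)]
  [2*t*exp(6*t), exp(6*t), 6*t*exp(6*t)]
  [-t*exp(6*t), 0, -3*t*exp(6*t) + exp(6*t)]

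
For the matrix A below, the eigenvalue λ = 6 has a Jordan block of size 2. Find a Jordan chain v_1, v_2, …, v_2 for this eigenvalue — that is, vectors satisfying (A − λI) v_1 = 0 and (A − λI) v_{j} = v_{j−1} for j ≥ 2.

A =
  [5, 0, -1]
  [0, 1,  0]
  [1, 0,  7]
A Jordan chain for λ = 6 of length 2:
v_1 = (-1, 0, 1)ᵀ
v_2 = (1, 0, 0)ᵀ

Let N = A − (6)·I. We want v_2 with N^2 v_2 = 0 but N^1 v_2 ≠ 0; then v_{j-1} := N · v_j for j = 2, …, 2.

Pick v_2 = (1, 0, 0)ᵀ.
Then v_1 = N · v_2 = (-1, 0, 1)ᵀ.

Sanity check: (A − (6)·I) v_1 = (0, 0, 0)ᵀ = 0. ✓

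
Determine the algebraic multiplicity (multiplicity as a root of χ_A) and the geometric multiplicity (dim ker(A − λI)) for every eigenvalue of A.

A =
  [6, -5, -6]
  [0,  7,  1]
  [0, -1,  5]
λ = 6: alg = 3, geom = 1

Step 1 — factor the characteristic polynomial to read off the algebraic multiplicities:
  χ_A(x) = (x - 6)^3

Step 2 — compute geometric multiplicities via the rank-nullity identity g(λ) = n − rank(A − λI):
  rank(A − (6)·I) = 2, so dim ker(A − (6)·I) = n − 2 = 1

Summary:
  λ = 6: algebraic multiplicity = 3, geometric multiplicity = 1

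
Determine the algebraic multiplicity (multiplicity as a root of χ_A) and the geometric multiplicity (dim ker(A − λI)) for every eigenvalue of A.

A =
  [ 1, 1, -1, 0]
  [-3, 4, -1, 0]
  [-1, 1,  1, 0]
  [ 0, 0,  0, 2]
λ = 2: alg = 4, geom = 2

Step 1 — factor the characteristic polynomial to read off the algebraic multiplicities:
  χ_A(x) = (x - 2)^4

Step 2 — compute geometric multiplicities via the rank-nullity identity g(λ) = n − rank(A − λI):
  rank(A − (2)·I) = 2, so dim ker(A − (2)·I) = n − 2 = 2

Summary:
  λ = 2: algebraic multiplicity = 4, geometric multiplicity = 2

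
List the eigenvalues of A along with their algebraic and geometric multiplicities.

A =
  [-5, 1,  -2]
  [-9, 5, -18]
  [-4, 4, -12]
λ = -4: alg = 3, geom = 2

Step 1 — factor the characteristic polynomial to read off the algebraic multiplicities:
  χ_A(x) = (x + 4)^3

Step 2 — compute geometric multiplicities via the rank-nullity identity g(λ) = n − rank(A − λI):
  rank(A − (-4)·I) = 1, so dim ker(A − (-4)·I) = n − 1 = 2

Summary:
  λ = -4: algebraic multiplicity = 3, geometric multiplicity = 2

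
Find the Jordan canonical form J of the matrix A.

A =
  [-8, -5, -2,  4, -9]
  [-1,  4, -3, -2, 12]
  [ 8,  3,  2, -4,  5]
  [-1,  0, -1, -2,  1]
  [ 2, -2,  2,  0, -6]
J_3(-2) ⊕ J_2(-2)

The characteristic polynomial is
  det(x·I − A) = x^5 + 10*x^4 + 40*x^3 + 80*x^2 + 80*x + 32 = (x + 2)^5

Eigenvalues and multiplicities (the geometric multiplicity of λ is n − rank(A − λI), which equals the number of Jordan blocks for λ):
  λ = -2: algebraic multiplicity = 5, geometric multiplicity = 2

Determining the block sizes for each eigenvalue:
  λ = -2: with am = 5 and gm = 2, the partition is not yet determined (e.g. several partitions of 5 into 2 parts exist). Let N = A − (-2)·I. Computing rank(N^1) = 3, rank(N^2) = 1, rank(N^3) = 0; the number of blocks of size ≥ j is rank(N^{j−1}) − rank(N^j), giving [2, 2, 1]. So we have 1 block(s) of size 3, 1 block(s) of size 2 → block sizes [3, 2]

Assembling the blocks gives a Jordan form
J =
  [-2,  1,  0,  0,  0]
  [ 0, -2,  1,  0,  0]
  [ 0,  0, -2,  0,  0]
  [ 0,  0,  0, -2,  1]
  [ 0,  0,  0,  0, -2]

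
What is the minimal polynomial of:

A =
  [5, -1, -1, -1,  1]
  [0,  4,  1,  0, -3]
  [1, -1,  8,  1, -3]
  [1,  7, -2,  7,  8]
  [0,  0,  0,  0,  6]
x^3 - 18*x^2 + 108*x - 216

The characteristic polynomial is χ_A(x) = (x - 6)^5, so the eigenvalues are known. The minimal polynomial is
  m_A(x) = Π_λ (x − λ)^{k_λ}
where k_λ is the size of the *largest* Jordan block for λ (equivalently, the smallest k with (A − λI)^k v = 0 for every generalised eigenvector v of λ).

  λ = 6: largest Jordan block has size 3, contributing (x − 6)^3

So m_A(x) = (x - 6)^3 = x^3 - 18*x^2 + 108*x - 216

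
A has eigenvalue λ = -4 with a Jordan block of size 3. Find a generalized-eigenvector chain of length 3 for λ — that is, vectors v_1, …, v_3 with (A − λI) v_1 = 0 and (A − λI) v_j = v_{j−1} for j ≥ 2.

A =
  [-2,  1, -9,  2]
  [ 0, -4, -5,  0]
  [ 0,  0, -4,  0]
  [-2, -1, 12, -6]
A Jordan chain for λ = -4 of length 3:
v_1 = (1, 0, 0, -1)ᵀ
v_2 = (-9, -5, 0, 12)ᵀ
v_3 = (0, 0, 1, 0)ᵀ

Let N = A − (-4)·I. We want v_3 with N^3 v_3 = 0 but N^2 v_3 ≠ 0; then v_{j-1} := N · v_j for j = 3, …, 2.

Pick v_3 = (0, 0, 1, 0)ᵀ.
Then v_2 = N · v_3 = (-9, -5, 0, 12)ᵀ.
Then v_1 = N · v_2 = (1, 0, 0, -1)ᵀ.

Sanity check: (A − (-4)·I) v_1 = (0, 0, 0, 0)ᵀ = 0. ✓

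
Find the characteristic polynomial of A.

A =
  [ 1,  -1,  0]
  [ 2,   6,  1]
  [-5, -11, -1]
x^3 - 6*x^2 + 12*x - 8

Expanding det(x·I − A) (e.g. by cofactor expansion or by noting that A is similar to its Jordan form J, which has the same characteristic polynomial as A) gives
  χ_A(x) = x^3 - 6*x^2 + 12*x - 8
which factors as (x - 2)^3. The eigenvalues (with algebraic multiplicities) are λ = 2 with multiplicity 3.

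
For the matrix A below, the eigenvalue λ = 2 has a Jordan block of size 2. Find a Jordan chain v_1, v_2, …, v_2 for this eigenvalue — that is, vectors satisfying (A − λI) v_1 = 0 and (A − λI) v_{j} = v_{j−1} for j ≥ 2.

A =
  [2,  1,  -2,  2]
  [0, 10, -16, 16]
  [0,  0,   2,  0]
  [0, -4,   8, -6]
A Jordan chain for λ = 2 of length 2:
v_1 = (1, 8, 0, -4)ᵀ
v_2 = (0, 1, 0, 0)ᵀ

Let N = A − (2)·I. We want v_2 with N^2 v_2 = 0 but N^1 v_2 ≠ 0; then v_{j-1} := N · v_j for j = 2, …, 2.

Pick v_2 = (0, 1, 0, 0)ᵀ.
Then v_1 = N · v_2 = (1, 8, 0, -4)ᵀ.

Sanity check: (A − (2)·I) v_1 = (0, 0, 0, 0)ᵀ = 0. ✓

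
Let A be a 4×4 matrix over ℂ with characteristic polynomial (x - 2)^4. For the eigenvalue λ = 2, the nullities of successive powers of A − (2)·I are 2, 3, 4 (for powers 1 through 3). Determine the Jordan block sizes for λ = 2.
Block sizes for λ = 2: [3, 1]

From the dimensions of kernels of powers, the number of Jordan blocks of size at least j is d_j − d_{j−1} where d_j = dim ker(N^j) (with d_0 = 0). Computing the differences gives [2, 1, 1].
The number of blocks of size exactly k is (#blocks of size ≥ k) − (#blocks of size ≥ k + 1), so the partition is: 1 block(s) of size 1, 1 block(s) of size 3.
In nonincreasing order the block sizes are [3, 1].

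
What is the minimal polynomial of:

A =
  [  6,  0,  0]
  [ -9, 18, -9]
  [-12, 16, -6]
x^2 - 12*x + 36

The characteristic polynomial is χ_A(x) = (x - 6)^3, so the eigenvalues are known. The minimal polynomial is
  m_A(x) = Π_λ (x − λ)^{k_λ}
where k_λ is the size of the *largest* Jordan block for λ (equivalently, the smallest k with (A − λI)^k v = 0 for every generalised eigenvector v of λ).

  λ = 6: largest Jordan block has size 2, contributing (x − 6)^2

So m_A(x) = (x - 6)^2 = x^2 - 12*x + 36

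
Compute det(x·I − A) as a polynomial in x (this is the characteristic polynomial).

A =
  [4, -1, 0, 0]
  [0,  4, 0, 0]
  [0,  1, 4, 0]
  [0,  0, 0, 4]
x^4 - 16*x^3 + 96*x^2 - 256*x + 256

Expanding det(x·I − A) (e.g. by cofactor expansion or by noting that A is similar to its Jordan form J, which has the same characteristic polynomial as A) gives
  χ_A(x) = x^4 - 16*x^3 + 96*x^2 - 256*x + 256
which factors as (x - 4)^4. The eigenvalues (with algebraic multiplicities) are λ = 4 with multiplicity 4.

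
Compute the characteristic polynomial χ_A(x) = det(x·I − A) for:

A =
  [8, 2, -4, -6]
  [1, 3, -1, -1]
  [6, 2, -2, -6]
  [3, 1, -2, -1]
x^4 - 8*x^3 + 24*x^2 - 32*x + 16

Expanding det(x·I − A) (e.g. by cofactor expansion or by noting that A is similar to its Jordan form J, which has the same characteristic polynomial as A) gives
  χ_A(x) = x^4 - 8*x^3 + 24*x^2 - 32*x + 16
which factors as (x - 2)^4. The eigenvalues (with algebraic multiplicities) are λ = 2 with multiplicity 4.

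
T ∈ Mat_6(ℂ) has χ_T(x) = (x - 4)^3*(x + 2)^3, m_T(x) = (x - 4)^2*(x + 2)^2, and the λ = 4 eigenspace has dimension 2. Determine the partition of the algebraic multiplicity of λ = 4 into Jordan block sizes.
Block sizes for λ = 4: [2, 1]

Step 1 — from the characteristic polynomial, algebraic multiplicity of λ = 4 is 3. From dim ker(T − (4)·I) = 2, there are exactly 2 Jordan blocks for λ = 4.
Step 2 — from the minimal polynomial, the factor (x − 4)^2 tells us the largest block for λ = 4 has size 2.
Step 3 — with total size 3, 2 blocks, and largest block 2, the block sizes (in nonincreasing order) are [2, 1].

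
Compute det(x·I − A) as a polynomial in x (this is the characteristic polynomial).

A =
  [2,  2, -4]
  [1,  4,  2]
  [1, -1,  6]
x^3 - 12*x^2 + 48*x - 64

Expanding det(x·I − A) (e.g. by cofactor expansion or by noting that A is similar to its Jordan form J, which has the same characteristic polynomial as A) gives
  χ_A(x) = x^3 - 12*x^2 + 48*x - 64
which factors as (x - 4)^3. The eigenvalues (with algebraic multiplicities) are λ = 4 with multiplicity 3.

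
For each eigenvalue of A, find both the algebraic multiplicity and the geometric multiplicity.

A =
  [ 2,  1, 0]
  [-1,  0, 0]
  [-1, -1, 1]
λ = 1: alg = 3, geom = 2

Step 1 — factor the characteristic polynomial to read off the algebraic multiplicities:
  χ_A(x) = (x - 1)^3

Step 2 — compute geometric multiplicities via the rank-nullity identity g(λ) = n − rank(A − λI):
  rank(A − (1)·I) = 1, so dim ker(A − (1)·I) = n − 1 = 2

Summary:
  λ = 1: algebraic multiplicity = 3, geometric multiplicity = 2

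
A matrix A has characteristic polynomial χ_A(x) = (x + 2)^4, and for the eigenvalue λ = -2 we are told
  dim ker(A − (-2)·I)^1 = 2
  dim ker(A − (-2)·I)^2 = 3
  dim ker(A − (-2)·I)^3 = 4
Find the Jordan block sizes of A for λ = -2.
Block sizes for λ = -2: [3, 1]

From the dimensions of kernels of powers, the number of Jordan blocks of size at least j is d_j − d_{j−1} where d_j = dim ker(N^j) (with d_0 = 0). Computing the differences gives [2, 1, 1].
The number of blocks of size exactly k is (#blocks of size ≥ k) − (#blocks of size ≥ k + 1), so the partition is: 1 block(s) of size 1, 1 block(s) of size 3.
In nonincreasing order the block sizes are [3, 1].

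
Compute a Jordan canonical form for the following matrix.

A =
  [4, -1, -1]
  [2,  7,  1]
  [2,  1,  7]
J_2(6) ⊕ J_1(6)

The characteristic polynomial is
  det(x·I − A) = x^3 - 18*x^2 + 108*x - 216 = (x - 6)^3

Eigenvalues and multiplicities (the geometric multiplicity of λ is n − rank(A − λI), which equals the number of Jordan blocks for λ):
  λ = 6: algebraic multiplicity = 3, geometric multiplicity = 2

Determining the block sizes for each eigenvalue:
  λ = 6: 2 blocks summing to 3 forces exactly one block of size 2 and the rest size 1 → block sizes [2, 1]

Assembling the blocks gives a Jordan form
J =
  [6, 1, 0]
  [0, 6, 0]
  [0, 0, 6]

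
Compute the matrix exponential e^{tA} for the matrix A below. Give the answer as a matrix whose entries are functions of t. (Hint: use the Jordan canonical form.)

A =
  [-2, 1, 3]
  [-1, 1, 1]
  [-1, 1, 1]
e^{tA} =
  [1 - 2*t, t^2 + t, -t^2 + 3*t]
  [-t, t^2/2 + t + 1, -t^2/2 + t]
  [-t, t^2/2 + t, -t^2/2 + t + 1]

Strategy: write A = P · J · P⁻¹ where J is a Jordan canonical form, so e^{tA} = P · e^{tJ} · P⁻¹, and e^{tJ} can be computed block-by-block.

A has Jordan form
J =
  [0, 1, 0]
  [0, 0, 1]
  [0, 0, 0]
(up to reordering of blocks).

Per-block formulas:
  For a 3×3 Jordan block J_3(0): exp(t · J_3(0)) = e^(0t)·(I + t·N + (t^2/2)·N^2), where N is the 3×3 nilpotent shift.

After assembling e^{tJ} and conjugating by P, we get:

e^{tA} =
  [1 - 2*t, t^2 + t, -t^2 + 3*t]
  [-t, t^2/2 + t + 1, -t^2/2 + t]
  [-t, t^2/2 + t, -t^2/2 + t + 1]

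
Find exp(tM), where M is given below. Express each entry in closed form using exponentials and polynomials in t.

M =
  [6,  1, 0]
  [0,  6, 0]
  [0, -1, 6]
e^{tM} =
  [exp(6*t), t*exp(6*t), 0]
  [0, exp(6*t), 0]
  [0, -t*exp(6*t), exp(6*t)]

Strategy: write M = P · J · P⁻¹ where J is a Jordan canonical form, so e^{tM} = P · e^{tJ} · P⁻¹, and e^{tJ} can be computed block-by-block.

M has Jordan form
J =
  [6, 1, 0]
  [0, 6, 0]
  [0, 0, 6]
(up to reordering of blocks).

Per-block formulas:
  For a 2×2 Jordan block J_2(6): exp(t · J_2(6)) = e^(6t)·(I + t·N), where N is the 2×2 nilpotent shift.
  For a 1×1 block at λ = 6: exp(t · [6]) = [e^(6t)].

After assembling e^{tJ} and conjugating by P, we get:

e^{tM} =
  [exp(6*t), t*exp(6*t), 0]
  [0, exp(6*t), 0]
  [0, -t*exp(6*t), exp(6*t)]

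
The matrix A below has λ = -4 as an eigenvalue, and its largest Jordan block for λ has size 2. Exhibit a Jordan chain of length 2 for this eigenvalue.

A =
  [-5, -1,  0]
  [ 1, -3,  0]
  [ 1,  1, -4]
A Jordan chain for λ = -4 of length 2:
v_1 = (-1, 1, 1)ᵀ
v_2 = (1, 0, 0)ᵀ

Let N = A − (-4)·I. We want v_2 with N^2 v_2 = 0 but N^1 v_2 ≠ 0; then v_{j-1} := N · v_j for j = 2, …, 2.

Pick v_2 = (1, 0, 0)ᵀ.
Then v_1 = N · v_2 = (-1, 1, 1)ᵀ.

Sanity check: (A − (-4)·I) v_1 = (0, 0, 0)ᵀ = 0. ✓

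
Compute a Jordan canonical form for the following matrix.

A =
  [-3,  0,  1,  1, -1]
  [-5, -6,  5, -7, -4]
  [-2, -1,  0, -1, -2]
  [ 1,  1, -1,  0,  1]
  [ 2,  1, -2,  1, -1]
J_3(-2) ⊕ J_2(-2)

The characteristic polynomial is
  det(x·I − A) = x^5 + 10*x^4 + 40*x^3 + 80*x^2 + 80*x + 32 = (x + 2)^5

Eigenvalues and multiplicities (the geometric multiplicity of λ is n − rank(A − λI), which equals the number of Jordan blocks for λ):
  λ = -2: algebraic multiplicity = 5, geometric multiplicity = 2

Determining the block sizes for each eigenvalue:
  λ = -2: with am = 5 and gm = 2, the partition is not yet determined (e.g. several partitions of 5 into 2 parts exist). Let N = A − (-2)·I. Computing rank(N^1) = 3, rank(N^2) = 1, rank(N^3) = 0; the number of blocks of size ≥ j is rank(N^{j−1}) − rank(N^j), giving [2, 2, 1]. So we have 1 block(s) of size 3, 1 block(s) of size 2 → block sizes [3, 2]

Assembling the blocks gives a Jordan form
J =
  [-2,  1,  0,  0,  0]
  [ 0, -2,  1,  0,  0]
  [ 0,  0, -2,  0,  0]
  [ 0,  0,  0, -2,  1]
  [ 0,  0,  0,  0, -2]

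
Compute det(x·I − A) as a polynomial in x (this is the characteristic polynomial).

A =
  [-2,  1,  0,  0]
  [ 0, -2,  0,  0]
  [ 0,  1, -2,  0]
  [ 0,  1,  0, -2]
x^4 + 8*x^3 + 24*x^2 + 32*x + 16

Expanding det(x·I − A) (e.g. by cofactor expansion or by noting that A is similar to its Jordan form J, which has the same characteristic polynomial as A) gives
  χ_A(x) = x^4 + 8*x^3 + 24*x^2 + 32*x + 16
which factors as (x + 2)^4. The eigenvalues (with algebraic multiplicities) are λ = -2 with multiplicity 4.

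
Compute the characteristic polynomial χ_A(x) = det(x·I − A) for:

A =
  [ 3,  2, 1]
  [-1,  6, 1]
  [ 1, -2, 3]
x^3 - 12*x^2 + 48*x - 64

Expanding det(x·I − A) (e.g. by cofactor expansion or by noting that A is similar to its Jordan form J, which has the same characteristic polynomial as A) gives
  χ_A(x) = x^3 - 12*x^2 + 48*x - 64
which factors as (x - 4)^3. The eigenvalues (with algebraic multiplicities) are λ = 4 with multiplicity 3.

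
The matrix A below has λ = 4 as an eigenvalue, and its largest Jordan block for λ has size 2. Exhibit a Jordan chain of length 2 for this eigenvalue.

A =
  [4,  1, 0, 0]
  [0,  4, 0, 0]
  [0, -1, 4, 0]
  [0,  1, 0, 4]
A Jordan chain for λ = 4 of length 2:
v_1 = (1, 0, -1, 1)ᵀ
v_2 = (0, 1, 0, 0)ᵀ

Let N = A − (4)·I. We want v_2 with N^2 v_2 = 0 but N^1 v_2 ≠ 0; then v_{j-1} := N · v_j for j = 2, …, 2.

Pick v_2 = (0, 1, 0, 0)ᵀ.
Then v_1 = N · v_2 = (1, 0, -1, 1)ᵀ.

Sanity check: (A − (4)·I) v_1 = (0, 0, 0, 0)ᵀ = 0. ✓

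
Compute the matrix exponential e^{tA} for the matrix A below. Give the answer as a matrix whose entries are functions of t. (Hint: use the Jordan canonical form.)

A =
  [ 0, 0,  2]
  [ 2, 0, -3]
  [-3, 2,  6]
e^{tA} =
  [-t^2*exp(2*t) - 2*t*exp(2*t) + exp(2*t), 2*t^2*exp(2*t), 2*t^2*exp(2*t) + 2*t*exp(2*t)]
  [t^2*exp(2*t)/2 + 2*t*exp(2*t), -t^2*exp(2*t) - 2*t*exp(2*t) + exp(2*t), -t^2*exp(2*t) - 3*t*exp(2*t)]
  [-t^2*exp(2*t) - 3*t*exp(2*t), 2*t^2*exp(2*t) + 2*t*exp(2*t), 2*t^2*exp(2*t) + 4*t*exp(2*t) + exp(2*t)]

Strategy: write A = P · J · P⁻¹ where J is a Jordan canonical form, so e^{tA} = P · e^{tJ} · P⁻¹, and e^{tJ} can be computed block-by-block.

A has Jordan form
J =
  [2, 1, 0]
  [0, 2, 1]
  [0, 0, 2]
(up to reordering of blocks).

Per-block formulas:
  For a 3×3 Jordan block J_3(2): exp(t · J_3(2)) = e^(2t)·(I + t·N + (t^2/2)·N^2), where N is the 3×3 nilpotent shift.

After assembling e^{tJ} and conjugating by P, we get:

e^{tA} =
  [-t^2*exp(2*t) - 2*t*exp(2*t) + exp(2*t), 2*t^2*exp(2*t), 2*t^2*exp(2*t) + 2*t*exp(2*t)]
  [t^2*exp(2*t)/2 + 2*t*exp(2*t), -t^2*exp(2*t) - 2*t*exp(2*t) + exp(2*t), -t^2*exp(2*t) - 3*t*exp(2*t)]
  [-t^2*exp(2*t) - 3*t*exp(2*t), 2*t^2*exp(2*t) + 2*t*exp(2*t), 2*t^2*exp(2*t) + 4*t*exp(2*t) + exp(2*t)]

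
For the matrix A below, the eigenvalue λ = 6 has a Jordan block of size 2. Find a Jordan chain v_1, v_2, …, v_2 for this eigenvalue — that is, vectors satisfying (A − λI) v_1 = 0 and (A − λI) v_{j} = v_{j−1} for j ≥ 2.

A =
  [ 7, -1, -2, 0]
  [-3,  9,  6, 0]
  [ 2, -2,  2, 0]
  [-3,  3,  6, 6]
A Jordan chain for λ = 6 of length 2:
v_1 = (1, -3, 2, -3)ᵀ
v_2 = (1, 0, 0, 0)ᵀ

Let N = A − (6)·I. We want v_2 with N^2 v_2 = 0 but N^1 v_2 ≠ 0; then v_{j-1} := N · v_j for j = 2, …, 2.

Pick v_2 = (1, 0, 0, 0)ᵀ.
Then v_1 = N · v_2 = (1, -3, 2, -3)ᵀ.

Sanity check: (A − (6)·I) v_1 = (0, 0, 0, 0)ᵀ = 0. ✓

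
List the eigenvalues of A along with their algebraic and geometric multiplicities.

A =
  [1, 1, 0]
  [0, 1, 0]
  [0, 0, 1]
λ = 1: alg = 3, geom = 2

Step 1 — factor the characteristic polynomial to read off the algebraic multiplicities:
  χ_A(x) = (x - 1)^3

Step 2 — compute geometric multiplicities via the rank-nullity identity g(λ) = n − rank(A − λI):
  rank(A − (1)·I) = 1, so dim ker(A − (1)·I) = n − 1 = 2

Summary:
  λ = 1: algebraic multiplicity = 3, geometric multiplicity = 2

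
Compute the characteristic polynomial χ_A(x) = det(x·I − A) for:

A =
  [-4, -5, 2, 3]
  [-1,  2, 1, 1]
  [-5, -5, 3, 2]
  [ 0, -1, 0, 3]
x^4 - 4*x^3 + 16*x - 16

Expanding det(x·I − A) (e.g. by cofactor expansion or by noting that A is similar to its Jordan form J, which has the same characteristic polynomial as A) gives
  χ_A(x) = x^4 - 4*x^3 + 16*x - 16
which factors as (x - 2)^3*(x + 2). The eigenvalues (with algebraic multiplicities) are λ = -2 with multiplicity 1, λ = 2 with multiplicity 3.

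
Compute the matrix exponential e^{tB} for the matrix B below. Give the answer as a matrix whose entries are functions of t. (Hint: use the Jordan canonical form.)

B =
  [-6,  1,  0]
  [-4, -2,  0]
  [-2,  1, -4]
e^{tB} =
  [-2*t*exp(-4*t) + exp(-4*t), t*exp(-4*t), 0]
  [-4*t*exp(-4*t), 2*t*exp(-4*t) + exp(-4*t), 0]
  [-2*t*exp(-4*t), t*exp(-4*t), exp(-4*t)]

Strategy: write B = P · J · P⁻¹ where J is a Jordan canonical form, so e^{tB} = P · e^{tJ} · P⁻¹, and e^{tJ} can be computed block-by-block.

B has Jordan form
J =
  [-4,  1,  0]
  [ 0, -4,  0]
  [ 0,  0, -4]
(up to reordering of blocks).

Per-block formulas:
  For a 1×1 block at λ = -4: exp(t · [-4]) = [e^(-4t)].
  For a 2×2 Jordan block J_2(-4): exp(t · J_2(-4)) = e^(-4t)·(I + t·N), where N is the 2×2 nilpotent shift.

After assembling e^{tJ} and conjugating by P, we get:

e^{tB} =
  [-2*t*exp(-4*t) + exp(-4*t), t*exp(-4*t), 0]
  [-4*t*exp(-4*t), 2*t*exp(-4*t) + exp(-4*t), 0]
  [-2*t*exp(-4*t), t*exp(-4*t), exp(-4*t)]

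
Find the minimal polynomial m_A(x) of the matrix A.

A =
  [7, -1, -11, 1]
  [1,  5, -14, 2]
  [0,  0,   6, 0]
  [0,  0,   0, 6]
x^3 - 18*x^2 + 108*x - 216

The characteristic polynomial is χ_A(x) = (x - 6)^4, so the eigenvalues are known. The minimal polynomial is
  m_A(x) = Π_λ (x − λ)^{k_λ}
where k_λ is the size of the *largest* Jordan block for λ (equivalently, the smallest k with (A − λI)^k v = 0 for every generalised eigenvector v of λ).

  λ = 6: largest Jordan block has size 3, contributing (x − 6)^3

So m_A(x) = (x - 6)^3 = x^3 - 18*x^2 + 108*x - 216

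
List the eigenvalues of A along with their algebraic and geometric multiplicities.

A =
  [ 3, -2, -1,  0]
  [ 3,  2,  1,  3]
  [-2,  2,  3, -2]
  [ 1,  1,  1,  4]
λ = 3: alg = 4, geom = 2

Step 1 — factor the characteristic polynomial to read off the algebraic multiplicities:
  χ_A(x) = (x - 3)^4

Step 2 — compute geometric multiplicities via the rank-nullity identity g(λ) = n − rank(A − λI):
  rank(A − (3)·I) = 2, so dim ker(A − (3)·I) = n − 2 = 2

Summary:
  λ = 3: algebraic multiplicity = 4, geometric multiplicity = 2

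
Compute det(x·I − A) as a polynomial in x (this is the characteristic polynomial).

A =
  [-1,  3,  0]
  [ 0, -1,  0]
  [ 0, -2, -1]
x^3 + 3*x^2 + 3*x + 1

Expanding det(x·I − A) (e.g. by cofactor expansion or by noting that A is similar to its Jordan form J, which has the same characteristic polynomial as A) gives
  χ_A(x) = x^3 + 3*x^2 + 3*x + 1
which factors as (x + 1)^3. The eigenvalues (with algebraic multiplicities) are λ = -1 with multiplicity 3.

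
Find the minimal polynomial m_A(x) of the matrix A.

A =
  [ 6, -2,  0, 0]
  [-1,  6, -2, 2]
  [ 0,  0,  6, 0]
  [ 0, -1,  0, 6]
x^3 - 18*x^2 + 108*x - 216

The characteristic polynomial is χ_A(x) = (x - 6)^4, so the eigenvalues are known. The minimal polynomial is
  m_A(x) = Π_λ (x − λ)^{k_λ}
where k_λ is the size of the *largest* Jordan block for λ (equivalently, the smallest k with (A − λI)^k v = 0 for every generalised eigenvector v of λ).

  λ = 6: largest Jordan block has size 3, contributing (x − 6)^3

So m_A(x) = (x - 6)^3 = x^3 - 18*x^2 + 108*x - 216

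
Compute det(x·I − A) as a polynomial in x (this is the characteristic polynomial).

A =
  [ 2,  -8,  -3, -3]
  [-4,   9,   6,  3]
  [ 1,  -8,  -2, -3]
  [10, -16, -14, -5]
x^4 - 4*x^3 + 6*x^2 - 4*x + 1

Expanding det(x·I − A) (e.g. by cofactor expansion or by noting that A is similar to its Jordan form J, which has the same characteristic polynomial as A) gives
  χ_A(x) = x^4 - 4*x^3 + 6*x^2 - 4*x + 1
which factors as (x - 1)^4. The eigenvalues (with algebraic multiplicities) are λ = 1 with multiplicity 4.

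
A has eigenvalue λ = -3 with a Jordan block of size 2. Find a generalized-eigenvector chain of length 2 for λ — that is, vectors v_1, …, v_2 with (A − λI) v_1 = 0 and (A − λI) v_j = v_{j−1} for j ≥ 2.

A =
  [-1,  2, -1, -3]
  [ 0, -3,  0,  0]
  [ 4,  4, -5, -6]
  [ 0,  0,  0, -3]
A Jordan chain for λ = -3 of length 2:
v_1 = (2, 0, 4, 0)ᵀ
v_2 = (1, 0, 0, 0)ᵀ

Let N = A − (-3)·I. We want v_2 with N^2 v_2 = 0 but N^1 v_2 ≠ 0; then v_{j-1} := N · v_j for j = 2, …, 2.

Pick v_2 = (1, 0, 0, 0)ᵀ.
Then v_1 = N · v_2 = (2, 0, 4, 0)ᵀ.

Sanity check: (A − (-3)·I) v_1 = (0, 0, 0, 0)ᵀ = 0. ✓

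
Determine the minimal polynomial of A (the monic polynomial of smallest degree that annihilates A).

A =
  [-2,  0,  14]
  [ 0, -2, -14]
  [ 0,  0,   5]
x^2 - 3*x - 10

The characteristic polynomial is χ_A(x) = (x - 5)*(x + 2)^2, so the eigenvalues are known. The minimal polynomial is
  m_A(x) = Π_λ (x − λ)^{k_λ}
where k_λ is the size of the *largest* Jordan block for λ (equivalently, the smallest k with (A − λI)^k v = 0 for every generalised eigenvector v of λ).

  λ = -2: largest Jordan block has size 1, contributing (x + 2)
  λ = 5: largest Jordan block has size 1, contributing (x − 5)

So m_A(x) = (x - 5)*(x + 2) = x^2 - 3*x - 10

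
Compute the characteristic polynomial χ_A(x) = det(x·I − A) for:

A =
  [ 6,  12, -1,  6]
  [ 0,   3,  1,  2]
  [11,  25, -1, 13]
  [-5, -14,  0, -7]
x^4 - x^3 - 3*x^2 + 5*x - 2

Expanding det(x·I − A) (e.g. by cofactor expansion or by noting that A is similar to its Jordan form J, which has the same characteristic polynomial as A) gives
  χ_A(x) = x^4 - x^3 - 3*x^2 + 5*x - 2
which factors as (x - 1)^3*(x + 2). The eigenvalues (with algebraic multiplicities) are λ = -2 with multiplicity 1, λ = 1 with multiplicity 3.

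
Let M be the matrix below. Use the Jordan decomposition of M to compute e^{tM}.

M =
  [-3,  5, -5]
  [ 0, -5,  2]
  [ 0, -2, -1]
e^{tM} =
  [exp(-3*t), 5*t*exp(-3*t), -5*t*exp(-3*t)]
  [0, -2*t*exp(-3*t) + exp(-3*t), 2*t*exp(-3*t)]
  [0, -2*t*exp(-3*t), 2*t*exp(-3*t) + exp(-3*t)]

Strategy: write M = P · J · P⁻¹ where J is a Jordan canonical form, so e^{tM} = P · e^{tJ} · P⁻¹, and e^{tJ} can be computed block-by-block.

M has Jordan form
J =
  [-3,  1,  0]
  [ 0, -3,  0]
  [ 0,  0, -3]
(up to reordering of blocks).

Per-block formulas:
  For a 1×1 block at λ = -3: exp(t · [-3]) = [e^(-3t)].
  For a 2×2 Jordan block J_2(-3): exp(t · J_2(-3)) = e^(-3t)·(I + t·N), where N is the 2×2 nilpotent shift.

After assembling e^{tJ} and conjugating by P, we get:

e^{tM} =
  [exp(-3*t), 5*t*exp(-3*t), -5*t*exp(-3*t)]
  [0, -2*t*exp(-3*t) + exp(-3*t), 2*t*exp(-3*t)]
  [0, -2*t*exp(-3*t), 2*t*exp(-3*t) + exp(-3*t)]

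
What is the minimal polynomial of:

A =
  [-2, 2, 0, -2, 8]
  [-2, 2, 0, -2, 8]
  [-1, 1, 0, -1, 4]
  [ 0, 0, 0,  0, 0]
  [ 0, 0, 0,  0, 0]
x^2

The characteristic polynomial is χ_A(x) = x^5, so the eigenvalues are known. The minimal polynomial is
  m_A(x) = Π_λ (x − λ)^{k_λ}
where k_λ is the size of the *largest* Jordan block for λ (equivalently, the smallest k with (A − λI)^k v = 0 for every generalised eigenvector v of λ).

  λ = 0: largest Jordan block has size 2, contributing (x − 0)^2

So m_A(x) = x^2 = x^2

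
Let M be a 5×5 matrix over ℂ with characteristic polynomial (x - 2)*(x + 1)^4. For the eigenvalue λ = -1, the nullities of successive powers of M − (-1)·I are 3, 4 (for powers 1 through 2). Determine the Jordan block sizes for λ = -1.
Block sizes for λ = -1: [2, 1, 1]

From the dimensions of kernels of powers, the number of Jordan blocks of size at least j is d_j − d_{j−1} where d_j = dim ker(N^j) (with d_0 = 0). Computing the differences gives [3, 1].
The number of blocks of size exactly k is (#blocks of size ≥ k) − (#blocks of size ≥ k + 1), so the partition is: 2 block(s) of size 1, 1 block(s) of size 2.
In nonincreasing order the block sizes are [2, 1, 1].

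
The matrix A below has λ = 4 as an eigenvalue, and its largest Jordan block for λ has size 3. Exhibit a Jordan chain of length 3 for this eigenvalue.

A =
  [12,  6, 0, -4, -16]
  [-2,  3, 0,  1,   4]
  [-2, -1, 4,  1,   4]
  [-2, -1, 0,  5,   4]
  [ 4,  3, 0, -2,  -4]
A Jordan chain for λ = 4 of length 3:
v_1 = (-4, 0, 0, 0, -2)ᵀ
v_2 = (8, -2, -2, -2, 4)ᵀ
v_3 = (1, 0, 0, 0, 0)ᵀ

Let N = A − (4)·I. We want v_3 with N^3 v_3 = 0 but N^2 v_3 ≠ 0; then v_{j-1} := N · v_j for j = 3, …, 2.

Pick v_3 = (1, 0, 0, 0, 0)ᵀ.
Then v_2 = N · v_3 = (8, -2, -2, -2, 4)ᵀ.
Then v_1 = N · v_2 = (-4, 0, 0, 0, -2)ᵀ.

Sanity check: (A − (4)·I) v_1 = (0, 0, 0, 0, 0)ᵀ = 0. ✓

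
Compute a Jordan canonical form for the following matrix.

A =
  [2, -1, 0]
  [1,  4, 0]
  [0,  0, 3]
J_2(3) ⊕ J_1(3)

The characteristic polynomial is
  det(x·I − A) = x^3 - 9*x^2 + 27*x - 27 = (x - 3)^3

Eigenvalues and multiplicities (the geometric multiplicity of λ is n − rank(A − λI), which equals the number of Jordan blocks for λ):
  λ = 3: algebraic multiplicity = 3, geometric multiplicity = 2

Determining the block sizes for each eigenvalue:
  λ = 3: 2 blocks summing to 3 forces exactly one block of size 2 and the rest size 1 → block sizes [2, 1]

Assembling the blocks gives a Jordan form
J =
  [3, 1, 0]
  [0, 3, 0]
  [0, 0, 3]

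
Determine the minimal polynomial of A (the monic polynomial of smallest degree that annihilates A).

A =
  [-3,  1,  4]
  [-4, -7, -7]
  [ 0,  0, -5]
x^3 + 15*x^2 + 75*x + 125

The characteristic polynomial is χ_A(x) = (x + 5)^3, so the eigenvalues are known. The minimal polynomial is
  m_A(x) = Π_λ (x − λ)^{k_λ}
where k_λ is the size of the *largest* Jordan block for λ (equivalently, the smallest k with (A − λI)^k v = 0 for every generalised eigenvector v of λ).

  λ = -5: largest Jordan block has size 3, contributing (x + 5)^3

So m_A(x) = (x + 5)^3 = x^3 + 15*x^2 + 75*x + 125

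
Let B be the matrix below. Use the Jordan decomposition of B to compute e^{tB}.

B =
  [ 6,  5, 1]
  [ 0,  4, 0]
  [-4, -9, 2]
e^{tB} =
  [2*t*exp(4*t) + exp(4*t), t^2*exp(4*t)/2 + 5*t*exp(4*t), t*exp(4*t)]
  [0, exp(4*t), 0]
  [-4*t*exp(4*t), -t^2*exp(4*t) - 9*t*exp(4*t), -2*t*exp(4*t) + exp(4*t)]

Strategy: write B = P · J · P⁻¹ where J is a Jordan canonical form, so e^{tB} = P · e^{tJ} · P⁻¹, and e^{tJ} can be computed block-by-block.

B has Jordan form
J =
  [4, 1, 0]
  [0, 4, 1]
  [0, 0, 4]
(up to reordering of blocks).

Per-block formulas:
  For a 3×3 Jordan block J_3(4): exp(t · J_3(4)) = e^(4t)·(I + t·N + (t^2/2)·N^2), where N is the 3×3 nilpotent shift.

After assembling e^{tJ} and conjugating by P, we get:

e^{tB} =
  [2*t*exp(4*t) + exp(4*t), t^2*exp(4*t)/2 + 5*t*exp(4*t), t*exp(4*t)]
  [0, exp(4*t), 0]
  [-4*t*exp(4*t), -t^2*exp(4*t) - 9*t*exp(4*t), -2*t*exp(4*t) + exp(4*t)]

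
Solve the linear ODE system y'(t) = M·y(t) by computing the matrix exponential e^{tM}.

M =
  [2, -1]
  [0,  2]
e^{tM} =
  [exp(2*t), -t*exp(2*t)]
  [0, exp(2*t)]

Strategy: write M = P · J · P⁻¹ where J is a Jordan canonical form, so e^{tM} = P · e^{tJ} · P⁻¹, and e^{tJ} can be computed block-by-block.

M has Jordan form
J =
  [2, 1]
  [0, 2]
(up to reordering of blocks).

Per-block formulas:
  For a 2×2 Jordan block J_2(2): exp(t · J_2(2)) = e^(2t)·(I + t·N), where N is the 2×2 nilpotent shift.

After assembling e^{tJ} and conjugating by P, we get:

e^{tM} =
  [exp(2*t), -t*exp(2*t)]
  [0, exp(2*t)]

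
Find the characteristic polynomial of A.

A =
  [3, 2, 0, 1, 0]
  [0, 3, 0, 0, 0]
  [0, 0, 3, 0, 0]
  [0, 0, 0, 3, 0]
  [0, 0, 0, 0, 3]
x^5 - 15*x^4 + 90*x^3 - 270*x^2 + 405*x - 243

Expanding det(x·I − A) (e.g. by cofactor expansion or by noting that A is similar to its Jordan form J, which has the same characteristic polynomial as A) gives
  χ_A(x) = x^5 - 15*x^4 + 90*x^3 - 270*x^2 + 405*x - 243
which factors as (x - 3)^5. The eigenvalues (with algebraic multiplicities) are λ = 3 with multiplicity 5.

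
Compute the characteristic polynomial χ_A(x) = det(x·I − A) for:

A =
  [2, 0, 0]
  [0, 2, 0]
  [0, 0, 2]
x^3 - 6*x^2 + 12*x - 8

Expanding det(x·I − A) (e.g. by cofactor expansion or by noting that A is similar to its Jordan form J, which has the same characteristic polynomial as A) gives
  χ_A(x) = x^3 - 6*x^2 + 12*x - 8
which factors as (x - 2)^3. The eigenvalues (with algebraic multiplicities) are λ = 2 with multiplicity 3.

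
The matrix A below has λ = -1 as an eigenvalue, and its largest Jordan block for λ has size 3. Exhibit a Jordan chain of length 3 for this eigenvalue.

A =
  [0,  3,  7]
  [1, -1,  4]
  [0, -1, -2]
A Jordan chain for λ = -1 of length 3:
v_1 = (4, 1, -1)ᵀ
v_2 = (1, 1, 0)ᵀ
v_3 = (1, 0, 0)ᵀ

Let N = A − (-1)·I. We want v_3 with N^3 v_3 = 0 but N^2 v_3 ≠ 0; then v_{j-1} := N · v_j for j = 3, …, 2.

Pick v_3 = (1, 0, 0)ᵀ.
Then v_2 = N · v_3 = (1, 1, 0)ᵀ.
Then v_1 = N · v_2 = (4, 1, -1)ᵀ.

Sanity check: (A − (-1)·I) v_1 = (0, 0, 0)ᵀ = 0. ✓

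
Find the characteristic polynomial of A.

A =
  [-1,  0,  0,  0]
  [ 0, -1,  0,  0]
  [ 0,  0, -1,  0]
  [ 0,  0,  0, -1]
x^4 + 4*x^3 + 6*x^2 + 4*x + 1

Expanding det(x·I − A) (e.g. by cofactor expansion or by noting that A is similar to its Jordan form J, which has the same characteristic polynomial as A) gives
  χ_A(x) = x^4 + 4*x^3 + 6*x^2 + 4*x + 1
which factors as (x + 1)^4. The eigenvalues (with algebraic multiplicities) are λ = -1 with multiplicity 4.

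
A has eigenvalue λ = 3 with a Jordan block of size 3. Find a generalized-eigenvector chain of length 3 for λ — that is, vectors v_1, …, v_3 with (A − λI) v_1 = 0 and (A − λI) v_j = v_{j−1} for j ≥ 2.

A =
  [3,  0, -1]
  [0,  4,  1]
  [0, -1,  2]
A Jordan chain for λ = 3 of length 3:
v_1 = (1, 0, 0)ᵀ
v_2 = (0, 1, -1)ᵀ
v_3 = (0, 1, 0)ᵀ

Let N = A − (3)·I. We want v_3 with N^3 v_3 = 0 but N^2 v_3 ≠ 0; then v_{j-1} := N · v_j for j = 3, …, 2.

Pick v_3 = (0, 1, 0)ᵀ.
Then v_2 = N · v_3 = (0, 1, -1)ᵀ.
Then v_1 = N · v_2 = (1, 0, 0)ᵀ.

Sanity check: (A − (3)·I) v_1 = (0, 0, 0)ᵀ = 0. ✓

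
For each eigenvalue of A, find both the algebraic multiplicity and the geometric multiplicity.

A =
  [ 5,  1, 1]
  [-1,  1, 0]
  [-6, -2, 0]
λ = 2: alg = 3, geom = 1

Step 1 — factor the characteristic polynomial to read off the algebraic multiplicities:
  χ_A(x) = (x - 2)^3

Step 2 — compute geometric multiplicities via the rank-nullity identity g(λ) = n − rank(A − λI):
  rank(A − (2)·I) = 2, so dim ker(A − (2)·I) = n − 2 = 1

Summary:
  λ = 2: algebraic multiplicity = 3, geometric multiplicity = 1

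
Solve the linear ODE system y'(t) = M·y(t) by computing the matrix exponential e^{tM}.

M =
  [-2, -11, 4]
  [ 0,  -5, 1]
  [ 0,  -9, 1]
e^{tM} =
  [exp(-2*t), -3*t^2*exp(-2*t)/2 - 11*t*exp(-2*t), t^2*exp(-2*t)/2 + 4*t*exp(-2*t)]
  [0, -3*t*exp(-2*t) + exp(-2*t), t*exp(-2*t)]
  [0, -9*t*exp(-2*t), 3*t*exp(-2*t) + exp(-2*t)]

Strategy: write M = P · J · P⁻¹ where J is a Jordan canonical form, so e^{tM} = P · e^{tJ} · P⁻¹, and e^{tJ} can be computed block-by-block.

M has Jordan form
J =
  [-2,  1,  0]
  [ 0, -2,  1]
  [ 0,  0, -2]
(up to reordering of blocks).

Per-block formulas:
  For a 3×3 Jordan block J_3(-2): exp(t · J_3(-2)) = e^(-2t)·(I + t·N + (t^2/2)·N^2), where N is the 3×3 nilpotent shift.

After assembling e^{tJ} and conjugating by P, we get:

e^{tM} =
  [exp(-2*t), -3*t^2*exp(-2*t)/2 - 11*t*exp(-2*t), t^2*exp(-2*t)/2 + 4*t*exp(-2*t)]
  [0, -3*t*exp(-2*t) + exp(-2*t), t*exp(-2*t)]
  [0, -9*t*exp(-2*t), 3*t*exp(-2*t) + exp(-2*t)]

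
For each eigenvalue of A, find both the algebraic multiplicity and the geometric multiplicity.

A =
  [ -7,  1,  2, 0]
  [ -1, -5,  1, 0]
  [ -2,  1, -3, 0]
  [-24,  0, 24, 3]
λ = -5: alg = 3, geom = 1; λ = 3: alg = 1, geom = 1

Step 1 — factor the characteristic polynomial to read off the algebraic multiplicities:
  χ_A(x) = (x - 3)*(x + 5)^3

Step 2 — compute geometric multiplicities via the rank-nullity identity g(λ) = n − rank(A − λI):
  rank(A − (-5)·I) = 3, so dim ker(A − (-5)·I) = n − 3 = 1
  rank(A − (3)·I) = 3, so dim ker(A − (3)·I) = n − 3 = 1

Summary:
  λ = -5: algebraic multiplicity = 3, geometric multiplicity = 1
  λ = 3: algebraic multiplicity = 1, geometric multiplicity = 1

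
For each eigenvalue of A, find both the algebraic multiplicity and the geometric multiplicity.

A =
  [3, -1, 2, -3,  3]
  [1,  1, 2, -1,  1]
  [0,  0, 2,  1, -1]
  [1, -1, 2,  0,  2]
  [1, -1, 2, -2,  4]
λ = 2: alg = 5, geom = 3

Step 1 — factor the characteristic polynomial to read off the algebraic multiplicities:
  χ_A(x) = (x - 2)^5

Step 2 — compute geometric multiplicities via the rank-nullity identity g(λ) = n − rank(A − λI):
  rank(A − (2)·I) = 2, so dim ker(A − (2)·I) = n − 2 = 3

Summary:
  λ = 2: algebraic multiplicity = 5, geometric multiplicity = 3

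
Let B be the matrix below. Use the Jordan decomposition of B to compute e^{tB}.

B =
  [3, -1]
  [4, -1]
e^{tB} =
  [2*t*exp(t) + exp(t), -t*exp(t)]
  [4*t*exp(t), -2*t*exp(t) + exp(t)]

Strategy: write B = P · J · P⁻¹ where J is a Jordan canonical form, so e^{tB} = P · e^{tJ} · P⁻¹, and e^{tJ} can be computed block-by-block.

B has Jordan form
J =
  [1, 1]
  [0, 1]
(up to reordering of blocks).

Per-block formulas:
  For a 2×2 Jordan block J_2(1): exp(t · J_2(1)) = e^(1t)·(I + t·N), where N is the 2×2 nilpotent shift.

After assembling e^{tJ} and conjugating by P, we get:

e^{tB} =
  [2*t*exp(t) + exp(t), -t*exp(t)]
  [4*t*exp(t), -2*t*exp(t) + exp(t)]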